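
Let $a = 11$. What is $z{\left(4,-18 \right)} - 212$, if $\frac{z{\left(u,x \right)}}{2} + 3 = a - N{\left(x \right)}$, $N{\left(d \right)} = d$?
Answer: $-160$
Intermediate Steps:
$z{\left(u,x \right)} = 16 - 2 x$ ($z{\left(u,x \right)} = -6 + 2 \left(11 - x\right) = -6 - \left(-22 + 2 x\right) = 16 - 2 x$)
$z{\left(4,-18 \right)} - 212 = \left(16 - -36\right) - 212 = \left(16 + 36\right) - 212 = 52 - 212 = -160$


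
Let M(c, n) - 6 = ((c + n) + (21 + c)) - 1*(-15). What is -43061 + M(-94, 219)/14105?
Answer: -607375332/14105 ≈ -43061.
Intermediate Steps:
M(c, n) = 42 + n + 2*c (M(c, n) = 6 + (((c + n) + (21 + c)) - 1*(-15)) = 6 + ((21 + n + 2*c) + 15) = 6 + (36 + n + 2*c) = 42 + n + 2*c)
-43061 + M(-94, 219)/14105 = -43061 + (42 + 219 + 2*(-94))/14105 = -43061 + (42 + 219 - 188)*(1/14105) = -43061 + 73*(1/14105) = -43061 + 73/14105 = -607375332/14105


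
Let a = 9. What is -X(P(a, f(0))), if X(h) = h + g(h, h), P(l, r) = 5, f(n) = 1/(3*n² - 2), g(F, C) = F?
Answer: -10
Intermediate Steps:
f(n) = 1/(-2 + 3*n²)
X(h) = 2*h (X(h) = h + h = 2*h)
-X(P(a, f(0))) = -2*5 = -1*10 = -10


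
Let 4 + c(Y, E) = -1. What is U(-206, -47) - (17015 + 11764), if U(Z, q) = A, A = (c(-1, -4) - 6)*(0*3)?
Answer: -28779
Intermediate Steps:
c(Y, E) = -5 (c(Y, E) = -4 - 1 = -5)
A = 0 (A = (-5 - 6)*(0*3) = -11*0 = 0)
U(Z, q) = 0
U(-206, -47) - (17015 + 11764) = 0 - (17015 + 11764) = 0 - 1*28779 = 0 - 28779 = -28779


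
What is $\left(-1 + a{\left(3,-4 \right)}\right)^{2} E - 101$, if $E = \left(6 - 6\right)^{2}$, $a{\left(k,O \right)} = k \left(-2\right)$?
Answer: $-101$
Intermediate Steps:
$a{\left(k,O \right)} = - 2 k$
$E = 0$ ($E = 0^{2} = 0$)
$\left(-1 + a{\left(3,-4 \right)}\right)^{2} E - 101 = \left(-1 - 6\right)^{2} \cdot 0 - 101 = \left(-7\right)^{2} \cdot 0 - 101 = 49 \cdot 0 - 101 = 0 - 101 = -101$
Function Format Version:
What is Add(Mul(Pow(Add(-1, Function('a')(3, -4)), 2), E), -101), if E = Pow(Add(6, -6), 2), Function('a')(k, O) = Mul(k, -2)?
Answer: -101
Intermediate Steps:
Function('a')(k, O) = Mul(-2, k)
E = 0 (E = Pow(0, 2) = 0)
Add(Mul(Pow(Add(-1, Function('a')(3, -4)), 2), E), -101) = Add(Mul(Pow(Add(-1, Mul(-2, 3)), 2), 0), -101) = Add(Mul(Pow(Add(-1, -6), 2), 0), -101) = Add(Mul(Pow(-7, 2), 0), -101) = Add(Mul(49, 0), -101) = Add(0, -101) = -101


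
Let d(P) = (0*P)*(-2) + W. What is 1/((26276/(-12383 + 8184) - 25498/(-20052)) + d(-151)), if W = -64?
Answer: -42099174/2904257261 ≈ -0.014496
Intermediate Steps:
d(P) = -64 (d(P) = (0*P)*(-2) - 64 = 0*(-2) - 64 = 0 - 64 = -64)
1/((26276/(-12383 + 8184) - 25498/(-20052)) + d(-151)) = 1/((26276/(-12383 + 8184) - 25498/(-20052)) - 64) = 1/((26276/(-4199) - 25498*(-1/20052)) - 64) = 1/((26276*(-1/4199) + 12749/10026) - 64) = 1/((-26276/4199 + 12749/10026) - 64) = 1/(-209910125/42099174 - 64) = 1/(-2904257261/42099174) = -42099174/2904257261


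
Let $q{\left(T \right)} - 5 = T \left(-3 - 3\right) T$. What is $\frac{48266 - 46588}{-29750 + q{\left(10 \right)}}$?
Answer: $- \frac{1678}{30345} \approx -0.055297$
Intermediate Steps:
$q{\left(T \right)} = 5 - 6 T^{2}$ ($q{\left(T \right)} = 5 + T \left(-3 - 3\right) T = 5 + T \left(- 6 T\right) = 5 - 6 T^{2}$)
$\frac{48266 - 46588}{-29750 + q{\left(10 \right)}} = \frac{48266 - 46588}{-29750 + \left(5 - 6 \cdot 10^{2}\right)} = \frac{1678}{-29750 + \left(5 - 600\right)} = \frac{1678}{-29750 - 595} = \frac{1678}{-30345} = 1678 \left(- \frac{1}{30345}\right) = - \frac{1678}{30345}$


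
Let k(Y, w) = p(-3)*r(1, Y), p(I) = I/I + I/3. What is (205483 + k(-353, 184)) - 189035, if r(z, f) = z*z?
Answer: 16448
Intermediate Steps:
r(z, f) = z**2
p(I) = 1 + I/3 (p(I) = 1 + I*(1/3) = 1 + I/3)
k(Y, w) = 0 (k(Y, w) = (1 + (1/3)*(-3))*1**2 = (1 - 1)*1 = 0*1 = 0)
(205483 + k(-353, 184)) - 189035 = (205483 + 0) - 189035 = 205483 - 189035 = 16448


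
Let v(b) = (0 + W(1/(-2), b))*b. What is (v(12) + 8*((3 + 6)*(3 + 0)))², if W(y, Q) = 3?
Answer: 63504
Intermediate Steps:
v(b) = 3*b (v(b) = (0 + 3)*b = 3*b)
(v(12) + 8*((3 + 6)*(3 + 0)))² = (3*12 + 8*((3 + 6)*(3 + 0)))² = (36 + 8*(9*3))² = (36 + 8*27)² = (36 + 216)² = 252² = 63504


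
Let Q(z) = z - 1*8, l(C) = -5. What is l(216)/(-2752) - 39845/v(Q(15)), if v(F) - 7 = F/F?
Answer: -13706675/2752 ≈ -4980.6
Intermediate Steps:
Q(z) = -8 + z (Q(z) = z - 8 = -8 + z)
v(F) = 8 (v(F) = 7 + F/F = 7 + 1 = 8)
l(216)/(-2752) - 39845/v(Q(15)) = -5/(-2752) - 39845/8 = -5*(-1/2752) - 39845*1/8 = 5/2752 - 39845/8 = -13706675/2752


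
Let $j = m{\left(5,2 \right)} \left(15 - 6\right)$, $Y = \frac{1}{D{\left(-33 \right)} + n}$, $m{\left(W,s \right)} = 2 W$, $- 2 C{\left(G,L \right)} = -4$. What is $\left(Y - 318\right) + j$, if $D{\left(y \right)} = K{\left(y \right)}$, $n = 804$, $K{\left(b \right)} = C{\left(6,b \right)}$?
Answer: $- \frac{183767}{806} \approx -228.0$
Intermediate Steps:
$C{\left(G,L \right)} = 2$ ($C{\left(G,L \right)} = \left(- \frac{1}{2}\right) \left(-4\right) = 2$)
$K{\left(b \right)} = 2$
$D{\left(y \right)} = 2$
$Y = \frac{1}{806}$ ($Y = \frac{1}{2 + 804} = \frac{1}{806} \approx 0.0012407$)
$j = 90$ ($j = 2 \cdot 5 \left(15 - 6\right) = 10 \cdot 9 = 90$)
$\left(Y - 318\right) + j = \left(\frac{1}{806} - 318\right) + 90 = - \frac{256307}{806} + 90 = - \frac{183767}{806}$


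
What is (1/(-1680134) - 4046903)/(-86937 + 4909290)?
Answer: -6799339325003/8102199235302 ≈ -0.83920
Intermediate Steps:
(1/(-1680134) - 4046903)/(-86937 + 4909290) = (-1/1680134 - 4046903)/4822353 = -6799339325003/1680134*1/4822353 = -6799339325003/8102199235302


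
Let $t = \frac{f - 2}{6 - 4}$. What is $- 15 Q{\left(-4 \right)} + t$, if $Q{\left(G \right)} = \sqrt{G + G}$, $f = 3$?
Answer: $\frac{1}{2} - 30 i \sqrt{2} \approx 0.5 - 42.426 i$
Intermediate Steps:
$t = \frac{1}{2}$ ($t = \frac{3 - 2}{6 - 4} = 1 \cdot \frac{1}{2} = \frac{1}{2} \approx 0.5$)
$Q{\left(G \right)} = \sqrt{2} \sqrt{G}$ ($Q{\left(G \right)} = \sqrt{2 G} = \sqrt{2} \sqrt{G}$)
$- 15 Q{\left(-4 \right)} + t = - 15 \sqrt{2} \sqrt{-4} + \frac{1}{2} = - 15 \sqrt{2} \cdot 2 i + \frac{1}{2} = - 15 \cdot 2 i \sqrt{2} + \frac{1}{2} = - 30 i \sqrt{2} + \frac{1}{2} = \frac{1}{2} - 30 i \sqrt{2}$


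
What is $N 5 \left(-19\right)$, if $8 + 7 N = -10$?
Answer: $\frac{1710}{7} \approx 244.29$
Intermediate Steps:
$N = - \frac{18}{7}$ ($N = - \frac{8}{7} + \frac{1}{7} \left(-10\right) = - \frac{8}{7} - \frac{10}{7} = - \frac{18}{7} \approx -2.5714$)
$N 5 \left(-19\right) = \left(- \frac{18}{7}\right) 5 \left(-19\right) = \left(- \frac{90}{7}\right) \left(-19\right) = \frac{1710}{7}$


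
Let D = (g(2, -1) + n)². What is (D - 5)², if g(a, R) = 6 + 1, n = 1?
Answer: 3481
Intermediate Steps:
g(a, R) = 7
D = 64 (D = (7 + 1)² = 8² = 64)
(D - 5)² = (64 - 5)² = 59² = 3481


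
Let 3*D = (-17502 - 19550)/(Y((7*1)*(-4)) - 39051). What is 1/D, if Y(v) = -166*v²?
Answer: 507585/37052 ≈ 13.699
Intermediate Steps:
D = 37052/507585 (D = ((-17502 - 19550)/(-166*((7*1)*(-4))² - 39051))/3 = (-37052/(-166*(7*(-4))² - 39051))/3 = (-37052/(-166*(-28)² - 39051))/3 = (-37052/(-166*784 - 39051))/3 = (-37052/(-130144 - 39051))/3 = (-37052/(-169195))/3 = (-37052*(-1/169195))/3 = (⅓)*(37052/169195) = 37052/507585 ≈ 0.072997)
1/D = 1/(37052/507585) = 507585/37052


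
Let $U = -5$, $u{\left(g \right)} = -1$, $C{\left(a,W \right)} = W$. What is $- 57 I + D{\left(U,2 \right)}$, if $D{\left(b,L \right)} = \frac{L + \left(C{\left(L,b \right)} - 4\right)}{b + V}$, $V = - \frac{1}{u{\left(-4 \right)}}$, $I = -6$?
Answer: $\frac{1375}{4} \approx 343.75$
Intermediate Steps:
$V = 1$ ($V = - \frac{1}{-1} = \left(-1\right) \left(-1\right) = 1$)
$D{\left(b,L \right)} = \frac{-4 + L + b}{1 + b}$ ($D{\left(b,L \right)} = \frac{L + \left(b - 4\right)}{b + 1} = \frac{L + \left(b - 4\right)}{1 + b} = \frac{L + \left(-4 + b\right)}{1 + b} = \frac{-4 + L + b}{1 + b}$)
$- 57 I + D{\left(U,2 \right)} = \left(-57\right) \left(-6\right) + \frac{-4 + 2 - 5}{1 - 5} = 342 + \frac{1}{-4} \left(-7\right) = 342 - - \frac{7}{4} = 342 + \frac{7}{4} = \frac{1375}{4}$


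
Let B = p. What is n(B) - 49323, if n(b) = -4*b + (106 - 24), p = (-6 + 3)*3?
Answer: -49205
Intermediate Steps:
p = -9 (p = -3*3 = -9)
B = -9
n(b) = 82 - 4*b (n(b) = -4*b + 82 = 82 - 4*b)
n(B) - 49323 = (82 - 4*(-9)) - 49323 = (82 + 36) - 49323 = 118 - 49323 = -49205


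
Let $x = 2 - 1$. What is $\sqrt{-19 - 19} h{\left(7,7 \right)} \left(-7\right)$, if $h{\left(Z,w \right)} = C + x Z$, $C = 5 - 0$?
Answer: $- 84 i \sqrt{38} \approx - 517.81 i$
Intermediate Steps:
$x = 1$
$C = 5$ ($C = 5 + 0 = 5$)
$h{\left(Z,w \right)} = 5 + Z$ ($h{\left(Z,w \right)} = 5 + 1 Z = 5 + Z$)
$\sqrt{-19 - 19} h{\left(7,7 \right)} \left(-7\right) = \sqrt{-19 - 19} \left(5 + 7\right) \left(-7\right) = \sqrt{-38} \cdot 12 \left(-7\right) = i \sqrt{38} \cdot 12 \left(-7\right) = 12 i \sqrt{38} \left(-7\right) = - 84 i \sqrt{38}$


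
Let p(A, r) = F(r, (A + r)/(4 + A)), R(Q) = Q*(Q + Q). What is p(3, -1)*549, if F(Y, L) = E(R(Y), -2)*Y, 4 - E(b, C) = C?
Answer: -3294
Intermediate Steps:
R(Q) = 2*Q**2 (R(Q) = Q*(2*Q) = 2*Q**2)
E(b, C) = 4 - C
F(Y, L) = 6*Y (F(Y, L) = (4 - 1*(-2))*Y = (4 + 2)*Y = 6*Y)
p(A, r) = 6*r
p(3, -1)*549 = (6*(-1))*549 = -6*549 = -3294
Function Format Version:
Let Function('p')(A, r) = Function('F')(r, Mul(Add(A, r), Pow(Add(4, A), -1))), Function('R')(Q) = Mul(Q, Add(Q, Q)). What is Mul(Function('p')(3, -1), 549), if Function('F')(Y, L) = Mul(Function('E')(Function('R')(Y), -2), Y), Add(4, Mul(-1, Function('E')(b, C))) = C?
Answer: -3294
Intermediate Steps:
Function('R')(Q) = Mul(2, Pow(Q, 2)) (Function('R')(Q) = Mul(Q, Mul(2, Q)) = Mul(2, Pow(Q, 2)))
Function('E')(b, C) = Add(4, Mul(-1, C))
Function('F')(Y, L) = Mul(6, Y) (Function('F')(Y, L) = Mul(Add(4, Mul(-1, -2)), Y) = Mul(Add(4, 2), Y) = Mul(6, Y))
Function('p')(A, r) = Mul(6, r)
Mul(Function('p')(3, -1), 549) = Mul(Mul(6, -1), 549) = Mul(-6, 549) = -3294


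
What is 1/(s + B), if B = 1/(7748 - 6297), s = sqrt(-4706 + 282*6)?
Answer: 1451/6345678615 - 2105401*I*sqrt(3014)/6345678615 ≈ 2.2866e-7 - 0.018215*I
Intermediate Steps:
s = I*sqrt(3014) (s = sqrt(-4706 + 1692) = sqrt(-3014) = I*sqrt(3014) ≈ 54.9*I)
B = 1/1451 ≈ 0.00068918
1/(s + B) = 1/(I*sqrt(3014) + 1/1451) = 1/(1/1451 + I*sqrt(3014))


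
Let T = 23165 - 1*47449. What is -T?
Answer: 24284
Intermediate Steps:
T = -24284 (T = 23165 - 47449 = -24284)
-T = -1*(-24284) = 24284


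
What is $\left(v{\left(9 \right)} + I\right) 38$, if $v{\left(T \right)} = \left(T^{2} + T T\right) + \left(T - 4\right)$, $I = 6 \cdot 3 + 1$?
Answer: $7068$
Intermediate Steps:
$I = 19$ ($I = 18 + 1 = 19$)
$v{\left(T \right)} = -4 + T + 2 T^{2}$ ($v{\left(T \right)} = \left(T^{2} + T^{2}\right) + \left(-4 + T\right) = 2 T^{2} + \left(-4 + T\right) = -4 + T + 2 T^{2}$)
$\left(v{\left(9 \right)} + I\right) 38 = \left(\left(-4 + 9 + 2 \cdot 9^{2}\right) + 19\right) 38 = \left(\left(-4 + 9 + 2 \cdot 81\right) + 19\right) 38 = \left(\left(-4 + 9 + 162\right) + 19\right) 38 = \left(167 + 19\right) 38 = 186 \cdot 38 = 7068$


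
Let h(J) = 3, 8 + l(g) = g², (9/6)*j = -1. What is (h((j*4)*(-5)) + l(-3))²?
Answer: 16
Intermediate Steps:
j = -⅔ (j = (⅔)*(-1) = -⅔ ≈ -0.66667)
l(g) = -8 + g²
(h((j*4)*(-5)) + l(-3))² = (3 + (-8 + (-3)²))² = (3 + (-8 + 9))² = (3 + 1)² = 4² = 16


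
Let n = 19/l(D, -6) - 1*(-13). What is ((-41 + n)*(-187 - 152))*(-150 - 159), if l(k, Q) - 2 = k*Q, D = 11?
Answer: -189704061/64 ≈ -2.9641e+6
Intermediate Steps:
l(k, Q) = 2 + Q*k (l(k, Q) = 2 + k*Q = 2 + Q*k)
n = 813/64 (n = 19/(2 - 6*11) - 1*(-13) = 19/(2 - 66) + 13 = 19/(-64) + 13 = 19*(-1/64) + 13 = -19/64 + 13 = 813/64 ≈ 12.703)
((-41 + n)*(-187 - 152))*(-150 - 159) = ((-41 + 813/64)*(-187 - 152))*(-150 - 159) = -1811/64*(-339)*(-309) = (613929/64)*(-309) = -189704061/64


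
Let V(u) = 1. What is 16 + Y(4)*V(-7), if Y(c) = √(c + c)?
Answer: 16 + 2*√2 ≈ 18.828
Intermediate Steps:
Y(c) = √2*√c (Y(c) = √(2*c) = √2*√c)
16 + Y(4)*V(-7) = 16 + (√2*√4)*1 = 16 + (√2*2)*1 = 16 + (2*√2)*1 = 16 + 2*√2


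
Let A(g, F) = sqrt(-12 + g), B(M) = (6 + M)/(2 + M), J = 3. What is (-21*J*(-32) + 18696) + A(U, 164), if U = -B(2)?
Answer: 20712 + I*sqrt(14) ≈ 20712.0 + 3.7417*I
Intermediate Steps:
B(M) = (6 + M)/(2 + M)
U = -2 (U = -(6 + 2)/(2 + 2) = -8/4 = -1*2 = -2)
(-21*J*(-32) + 18696) + A(U, 164) = (-21*3*(-32) + 18696) + sqrt(-12 - 2) = (-63*(-32) + 18696) + sqrt(-14) = (2016 + 18696) + I*sqrt(14) = 20712 + I*sqrt(14)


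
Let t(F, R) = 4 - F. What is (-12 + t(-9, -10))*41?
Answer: 41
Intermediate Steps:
(-12 + t(-9, -10))*41 = (-12 + (4 - 1*(-9)))*41 = (-12 + (4 + 9))*41 = (-12 + 13)*41 = 1*41 = 41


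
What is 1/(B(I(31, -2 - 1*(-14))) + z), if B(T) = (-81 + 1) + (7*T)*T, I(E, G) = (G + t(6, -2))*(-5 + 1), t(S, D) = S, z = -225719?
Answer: -1/189511 ≈ -5.2767e-6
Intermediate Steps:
I(E, G) = -24 - 4*G (I(E, G) = (G + 6)*(-5 + 1) = (6 + G)*(-4) = -24 - 4*G)
B(T) = -80 + 7*T²
1/(B(I(31, -2 - 1*(-14))) + z) = 1/((-80 + 7*(-24 - 4*(-2 - 1*(-14)))²) - 225719) = 1/((-80 + 7*(-24 - 4*(-2 + 14))²) - 225719) = 1/((-80 + 7*(-24 - 4*12)²) - 225719) = 1/((-80 + 7*(-24 - 48)²) - 225719) = 1/((-80 + 7*(-72)²) - 225719) = 1/((-80 + 7*5184) - 225719) = 1/((-80 + 36288) - 225719) = 1/(36208 - 225719) = 1/(-189511) = -1/189511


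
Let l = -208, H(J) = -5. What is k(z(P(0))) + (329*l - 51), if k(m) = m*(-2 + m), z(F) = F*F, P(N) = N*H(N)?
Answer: -68483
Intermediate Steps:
P(N) = -5*N (P(N) = N*(-5) = -5*N)
z(F) = F²
k(z(P(0))) + (329*l - 51) = (-5*0)²*(-2 + (-5*0)²) + (329*(-208) - 51) = 0²*(-2 + 0²) + (-68432 - 51) = 0*(-2 + 0) - 68483 = 0*(-2) - 68483 = 0 - 68483 = -68483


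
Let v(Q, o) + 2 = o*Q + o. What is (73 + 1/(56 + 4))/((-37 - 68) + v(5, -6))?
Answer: -337/660 ≈ -0.51061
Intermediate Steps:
v(Q, o) = -2 + o + Q*o (v(Q, o) = -2 + (o*Q + o) = -2 + (Q*o + o) = -2 + (o + Q*o) = -2 + o + Q*o)
(73 + 1/(56 + 4))/((-37 - 68) + v(5, -6)) = (73 + 1/(56 + 4))/((-37 - 68) + (-2 - 6 + 5*(-6))) = (73 + 1/60)/(-105 + (-2 - 6 - 30)) = (73 + 1/60)/(-105 - 38) = (4381/60)/(-143) = (4381/60)*(-1/143) = -337/660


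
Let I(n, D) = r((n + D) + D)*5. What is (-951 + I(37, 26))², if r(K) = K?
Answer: 256036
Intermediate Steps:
I(n, D) = 5*n + 10*D (I(n, D) = ((n + D) + D)*5 = ((D + n) + D)*5 = (n + 2*D)*5 = 5*n + 10*D)
(-951 + I(37, 26))² = (-951 + (5*37 + 10*26))² = (-951 + (185 + 260))² = (-951 + 445)² = (-506)² = 256036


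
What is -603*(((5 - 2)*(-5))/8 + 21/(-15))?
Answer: 78993/40 ≈ 1974.8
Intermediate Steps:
-603*(((5 - 2)*(-5))/8 + 21/(-15)) = -603*((3*(-5))*(⅛) + 21*(-1/15)) = -603*(-15*⅛ - 7/5) = -603*(-15/8 - 7/5) = -603*(-131/40) = 78993/40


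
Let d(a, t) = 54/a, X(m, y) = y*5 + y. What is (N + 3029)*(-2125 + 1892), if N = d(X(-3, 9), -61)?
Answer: -705990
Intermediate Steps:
X(m, y) = 6*y (X(m, y) = 5*y + y = 6*y)
N = 1 (N = 54/((6*9)) = 54/54 = 54*(1/54) = 1)
(N + 3029)*(-2125 + 1892) = (1 + 3029)*(-2125 + 1892) = 3030*(-233) = -705990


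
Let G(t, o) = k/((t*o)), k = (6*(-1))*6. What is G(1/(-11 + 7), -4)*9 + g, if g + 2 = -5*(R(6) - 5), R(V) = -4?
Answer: -281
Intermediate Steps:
k = -36 (k = -6*6 = -36)
G(t, o) = -36/(o*t) (G(t, o) = -36*1/(o*t) = -36/(o*t))
g = 43 (g = -2 - 5*(-4 - 5) = -2 - 5*(-9) = -2 + 45 = 43)
G(1/(-11 + 7), -4)*9 + g = -36/(-4*1/(-11 + 7))*9 + 43 = -36*(-¼)/1/(-4)*9 + 43 = -36*(-¼)/(-¼)*9 + 43 = -36*(-¼)*(-4)*9 + 43 = -36*9 + 43 = -324 + 43 = -281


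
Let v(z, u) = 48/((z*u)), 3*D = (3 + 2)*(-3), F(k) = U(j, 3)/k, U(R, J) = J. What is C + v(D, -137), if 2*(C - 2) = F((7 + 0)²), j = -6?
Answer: 141019/67130 ≈ 2.1007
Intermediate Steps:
F(k) = 3/k
C = 199/98 (C = 2 + (3/((7 + 0)²))/2 = 2 + (3/(7²))/2 = 2 + (3/49)/2 = 2 + (3*(1/49))/2 = 2 + (½)*(3/49) = 2 + 3/98 = 199/98 ≈ 2.0306)
D = -5 (D = ((3 + 2)*(-3))/3 = (5*(-3))/3 = (⅓)*(-15) = -5)
v(z, u) = 48/(u*z) (v(z, u) = 48/((u*z)) = 48*(1/(u*z)) = 48/(u*z))
C + v(D, -137) = 199/98 + 48/(-137*(-5)) = 199/98 + 48*(-1/137)*(-⅕) = 199/98 + 48/685 = 141019/67130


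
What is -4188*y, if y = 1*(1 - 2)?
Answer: 4188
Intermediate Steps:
y = -1 (y = 1*(-1) = -1)
-4188*y = -4188*(-1) = 4188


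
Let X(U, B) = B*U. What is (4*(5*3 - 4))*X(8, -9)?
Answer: -3168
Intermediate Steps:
(4*(5*3 - 4))*X(8, -9) = (4*(5*3 - 4))*(-9*8) = (4*(15 - 4))*(-72) = (4*11)*(-72) = 44*(-72) = -3168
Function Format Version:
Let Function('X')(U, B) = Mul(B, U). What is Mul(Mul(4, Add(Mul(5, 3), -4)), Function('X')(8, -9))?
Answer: -3168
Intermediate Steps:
Mul(Mul(4, Add(Mul(5, 3), -4)), Function('X')(8, -9)) = Mul(Mul(4, Add(Mul(5, 3), -4)), Mul(-9, 8)) = Mul(Mul(4, Add(15, -4)), -72) = Mul(Mul(4, 11), -72) = Mul(44, -72) = -3168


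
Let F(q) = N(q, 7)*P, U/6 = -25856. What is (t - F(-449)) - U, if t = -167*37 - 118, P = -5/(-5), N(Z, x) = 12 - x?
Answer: 148834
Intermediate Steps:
P = 1 (P = -5*(-⅕) = 1)
U = -155136 (U = 6*(-25856) = -155136)
F(q) = 5 (F(q) = (12 - 1*7)*1 = (12 - 7)*1 = 5*1 = 5)
t = -6297 (t = -6179 - 118 = -6297)
(t - F(-449)) - U = (-6297 - 1*5) - 1*(-155136) = (-6297 - 5) + 155136 = -6302 + 155136 = 148834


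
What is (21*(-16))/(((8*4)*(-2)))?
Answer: 21/4 ≈ 5.2500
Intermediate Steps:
(21*(-16))/(((8*4)*(-2))) = -336/(32*(-2)) = -336/(-64) = -336*(-1/64) = 21/4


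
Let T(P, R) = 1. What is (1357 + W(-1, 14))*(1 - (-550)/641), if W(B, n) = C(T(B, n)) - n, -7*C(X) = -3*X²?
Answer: 11200164/4487 ≈ 2496.1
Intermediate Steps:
C(X) = 3*X²/7 (C(X) = -(-3)*X²/7 = 3*X²/7)
W(B, n) = 3/7 - n (W(B, n) = (3/7)*1² - n = (3/7)*1 - n = 3/7 - n)
(1357 + W(-1, 14))*(1 - (-550)/641) = (1357 + (3/7 - 1*14))*(1 - (-550)/641) = (1357 + (3/7 - 14))*(1 - (-550)/641) = (1357 - 95/7)*(1 - 1*(-550/641)) = 9404*(1 + 550/641)/7 = (9404/7)*(1191/641) = 11200164/4487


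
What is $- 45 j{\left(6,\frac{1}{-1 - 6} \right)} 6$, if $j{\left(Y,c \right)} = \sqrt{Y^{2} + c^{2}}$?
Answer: $- \frac{270 \sqrt{1765}}{7} \approx -1620.5$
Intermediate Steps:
$- 45 j{\left(6,\frac{1}{-1 - 6} \right)} 6 = - 45 \sqrt{6^{2} + \left(\frac{1}{-1 - 6}\right)^{2}} \cdot 6 = - 45 \sqrt{36 + \left(\frac{1}{-7}\right)^{2}} \cdot 6 = - 45 \sqrt{36 + \left(- \frac{1}{7}\right)^{2}} \cdot 6 = - 45 \sqrt{36 + \frac{1}{49}} \cdot 6 = - 45 \sqrt{\frac{1765}{49}} \cdot 6 = - 45 \frac{\sqrt{1765}}{7} \cdot 6 = - \frac{45 \sqrt{1765}}{7} \cdot 6 = - \frac{270 \sqrt{1765}}{7}$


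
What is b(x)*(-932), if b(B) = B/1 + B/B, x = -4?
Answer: 2796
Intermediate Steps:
b(B) = 1 + B (b(B) = B*1 + 1 = B + 1 = 1 + B)
b(x)*(-932) = (1 - 4)*(-932) = -3*(-932) = 2796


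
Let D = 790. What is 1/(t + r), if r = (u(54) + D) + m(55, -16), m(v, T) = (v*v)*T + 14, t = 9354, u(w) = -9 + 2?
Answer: -1/38249 ≈ -2.6144e-5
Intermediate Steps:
u(w) = -7
m(v, T) = 14 + T*v² (m(v, T) = v²*T + 14 = T*v² + 14 = 14 + T*v²)
r = -47603 (r = (-7 + 790) + (14 - 16*55²) = 783 + (14 - 16*3025) = 783 + (14 - 48400) = 783 - 48386 = -47603)
1/(t + r) = 1/(9354 - 47603) = 1/(-38249) = -1/38249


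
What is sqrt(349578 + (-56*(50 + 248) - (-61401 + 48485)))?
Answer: sqrt(345806) ≈ 588.05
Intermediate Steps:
sqrt(349578 + (-56*(50 + 248) - (-61401 + 48485))) = sqrt(349578 + (-56*298 - 1*(-12916))) = sqrt(349578 + (-16688 + 12916)) = sqrt(349578 - 3772) = sqrt(345806)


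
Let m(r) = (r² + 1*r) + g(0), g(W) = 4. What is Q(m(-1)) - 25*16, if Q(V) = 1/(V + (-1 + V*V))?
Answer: -7599/19 ≈ -399.95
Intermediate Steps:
m(r) = 4 + r + r² (m(r) = (r² + 1*r) + 4 = (r² + r) + 4 = (r + r²) + 4 = 4 + r + r²)
Q(V) = 1/(-1 + V + V²) (Q(V) = 1/(V + (-1 + V²)) = 1/(-1 + V + V²))
Q(m(-1)) - 25*16 = 1/(-1 + (4 - 1 + (-1)²) + (4 - 1 + (-1)²)²) - 25*16 = 1/(-1 + (4 - 1 + 1) + (4 - 1 + 1)²) - 400 = 1/(-1 + 4 + 4²) - 400 = 1/(-1 + 4 + 16) - 400 = 1/19 - 400 = -7599/19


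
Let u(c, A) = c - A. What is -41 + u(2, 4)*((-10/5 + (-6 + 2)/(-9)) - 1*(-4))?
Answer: -413/9 ≈ -45.889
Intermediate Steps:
-41 + u(2, 4)*((-10/5 + (-6 + 2)/(-9)) - 1*(-4)) = -41 + (2 - 1*4)*((-10/5 + (-6 + 2)/(-9)) - 1*(-4)) = -41 + (2 - 4)*((-10*1/5 - 4*(-1/9)) + 4) = -41 - 2*((-2 + 4/9) + 4) = -41 - 2*(-14/9 + 4) = -41 - 2*22/9 = -41 - 44/9 = -413/9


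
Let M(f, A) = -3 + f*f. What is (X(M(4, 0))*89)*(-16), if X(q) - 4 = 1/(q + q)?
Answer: -74760/13 ≈ -5750.8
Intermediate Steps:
M(f, A) = -3 + f**2
X(q) = 4 + 1/(2*q) (X(q) = 4 + 1/(q + q) = 4 + 1/(2*q))
(X(M(4, 0))*89)*(-16) = ((4 + 1/(2*(-3 + 4**2)))*89)*(-16) = ((4 + 1/(2*(-3 + 16)))*89)*(-16) = ((4 + (1/2)/13)*89)*(-16) = ((4 + (1/2)*(1/13))*89)*(-16) = ((4 + 1/26)*89)*(-16) = ((105/26)*89)*(-16) = (9345/26)*(-16) = -74760/13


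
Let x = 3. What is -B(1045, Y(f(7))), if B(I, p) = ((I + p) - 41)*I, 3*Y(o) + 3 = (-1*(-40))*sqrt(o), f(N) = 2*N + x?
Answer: -1048135 - 41800*sqrt(17)/3 ≈ -1.1056e+6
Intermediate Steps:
f(N) = 3 + 2*N (f(N) = 2*N + 3 = 3 + 2*N)
Y(o) = -1 + 40*sqrt(o)/3 (Y(o) = -1 + ((-1*(-40))*sqrt(o))/3 = -1 + (40*sqrt(o))/3 = -1 + 40*sqrt(o)/3)
B(I, p) = I*(-41 + I + p) (B(I, p) = (-41 + I + p)*I = I*(-41 + I + p))
-B(1045, Y(f(7))) = -1045*(-41 + 1045 + (-1 + 40*sqrt(3 + 2*7)/3)) = -1045*(-41 + 1045 + (-1 + 40*sqrt(3 + 14)/3)) = -1045*(-41 + 1045 + (-1 + 40*sqrt(17)/3)) = -1045*(1003 + 40*sqrt(17)/3) = -(1048135 + 41800*sqrt(17)/3) = -1048135 - 41800*sqrt(17)/3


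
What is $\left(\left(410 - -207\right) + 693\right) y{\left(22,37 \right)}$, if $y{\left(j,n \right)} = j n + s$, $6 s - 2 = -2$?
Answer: $1066340$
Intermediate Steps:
$s = 0$ ($s = \frac{1}{3} + \frac{1}{6} \left(-2\right) = \frac{1}{3} - \frac{1}{3} = 0$)
$y{\left(j,n \right)} = j n$ ($y{\left(j,n \right)} = j n + 0 = j n$)
$\left(\left(410 - -207\right) + 693\right) y{\left(22,37 \right)} = \left(\left(410 - -207\right) + 693\right) 22 \cdot 37 = \left(\left(410 + 207\right) + 693\right) 814 = \left(617 + 693\right) 814 = 1310 \cdot 814 = 1066340$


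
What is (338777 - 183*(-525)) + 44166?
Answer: 479018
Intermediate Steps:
(338777 - 183*(-525)) + 44166 = (338777 + 96075) + 44166 = 434852 + 44166 = 479018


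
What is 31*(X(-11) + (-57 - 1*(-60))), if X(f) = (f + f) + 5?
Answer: -434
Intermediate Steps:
X(f) = 5 + 2*f (X(f) = 2*f + 5 = 5 + 2*f)
31*(X(-11) + (-57 - 1*(-60))) = 31*((5 + 2*(-11)) + (-57 - 1*(-60))) = 31*((5 - 22) + (-57 + 60)) = 31*(-17 + 3) = 31*(-14) = -434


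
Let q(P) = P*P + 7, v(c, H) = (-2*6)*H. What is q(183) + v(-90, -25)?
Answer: 33796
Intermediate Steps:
v(c, H) = -12*H
q(P) = 7 + P² (q(P) = P² + 7 = 7 + P²)
q(183) + v(-90, -25) = (7 + 183²) - 12*(-25) = (7 + 33489) + 300 = 33496 + 300 = 33796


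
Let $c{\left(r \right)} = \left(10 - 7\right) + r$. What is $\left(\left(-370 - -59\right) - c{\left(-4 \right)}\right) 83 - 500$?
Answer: $-26230$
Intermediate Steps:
$c{\left(r \right)} = 3 + r$
$\left(\left(-370 - -59\right) - c{\left(-4 \right)}\right) 83 - 500 = \left(\left(-370 - -59\right) - \left(3 - 4\right)\right) 83 - 500 = \left(\left(-370 + 59\right) - -1\right) 83 - 500 = \left(-311 + 1\right) 83 - 500 = \left(-310\right) 83 - 500 = -25730 - 500 = -26230$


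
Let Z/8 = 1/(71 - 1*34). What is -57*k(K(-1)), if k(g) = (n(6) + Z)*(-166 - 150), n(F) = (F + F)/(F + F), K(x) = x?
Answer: 810540/37 ≈ 21907.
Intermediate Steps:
n(F) = 1 (n(F) = (2*F)/((2*F)) = (2*F)*(1/(2*F)) = 1)
Z = 8/37 (Z = 8/(71 - 1*34) = 8/(71 - 34) = 8/37 ≈ 0.21622)
k(g) = -14220/37 (k(g) = (1 + 8/37)*(-166 - 150) = (45/37)*(-316) = -14220/37)
-57*k(K(-1)) = -57*(-14220/37) = 810540/37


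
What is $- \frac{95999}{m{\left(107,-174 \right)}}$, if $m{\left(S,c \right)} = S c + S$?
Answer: $\frac{95999}{18511} \approx 5.1861$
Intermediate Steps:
$m{\left(S,c \right)} = S + S c$
$- \frac{95999}{m{\left(107,-174 \right)}} = - \frac{95999}{107 \left(1 - 174\right)} = - \frac{95999}{107 \left(-173\right)} = - \frac{95999}{-18511} = \left(-95999\right) \left(- \frac{1}{18511}\right) = \frac{95999}{18511}$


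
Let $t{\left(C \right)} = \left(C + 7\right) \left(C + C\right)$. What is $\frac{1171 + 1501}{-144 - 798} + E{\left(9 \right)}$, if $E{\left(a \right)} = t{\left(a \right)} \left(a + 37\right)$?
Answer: $\frac{6238472}{471} \approx 13245.0$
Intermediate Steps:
$t{\left(C \right)} = 2 C \left(7 + C\right)$ ($t{\left(C \right)} = \left(7 + C\right) 2 C = 2 C \left(7 + C\right)$)
$E{\left(a \right)} = 2 a \left(7 + a\right) \left(37 + a\right)$ ($E{\left(a \right)} = 2 a \left(7 + a\right) \left(a + 37\right) = 2 a \left(7 + a\right) \left(37 + a\right)$)
$\frac{1171 + 1501}{-144 - 798} + E{\left(9 \right)} = \frac{1171 + 1501}{-144 - 798} + 2 \cdot 9 \left(7 + 9\right) \left(37 + 9\right) = \frac{2672}{-942} + 2 \cdot 9 \cdot 16 \cdot 46 = 2672 \left(- \frac{1}{942}\right) + 13248 = - \frac{1336}{471} + 13248 = \frac{6238472}{471}$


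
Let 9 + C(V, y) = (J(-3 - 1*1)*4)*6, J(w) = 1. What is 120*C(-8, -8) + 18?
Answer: 1818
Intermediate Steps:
C(V, y) = 15 (C(V, y) = -9 + (1*4)*6 = -9 + 4*6 = -9 + 24 = 15)
120*C(-8, -8) + 18 = 120*15 + 18 = 1800 + 18 = 1818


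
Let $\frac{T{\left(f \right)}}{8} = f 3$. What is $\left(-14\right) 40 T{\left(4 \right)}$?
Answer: $-53760$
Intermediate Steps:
$T{\left(f \right)} = 24 f$ ($T{\left(f \right)} = 8 f 3 = 8 \cdot 3 f = 24 f$)
$\left(-14\right) 40 T{\left(4 \right)} = \left(-14\right) 40 \cdot 24 \cdot 4 = \left(-560\right) 96 = -53760$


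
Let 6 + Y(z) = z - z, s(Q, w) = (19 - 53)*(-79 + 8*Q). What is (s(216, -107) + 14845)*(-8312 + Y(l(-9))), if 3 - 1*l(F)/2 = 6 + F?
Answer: 342876278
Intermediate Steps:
l(F) = -6 - 2*F (l(F) = 6 - 2*(6 + F) = 6 + (-12 - 2*F) = -6 - 2*F)
s(Q, w) = 2686 - 272*Q (s(Q, w) = -34*(-79 + 8*Q) = 2686 - 272*Q)
Y(z) = -6 (Y(z) = -6 + (z - z) = -6 + 0 = -6)
(s(216, -107) + 14845)*(-8312 + Y(l(-9))) = ((2686 - 272*216) + 14845)*(-8312 - 6) = ((2686 - 58752) + 14845)*(-8318) = (-56066 + 14845)*(-8318) = -41221*(-8318) = 342876278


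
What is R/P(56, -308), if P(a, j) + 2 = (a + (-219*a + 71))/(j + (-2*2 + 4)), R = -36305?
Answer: -11181940/11521 ≈ -970.57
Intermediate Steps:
P(a, j) = -2 + (71 - 218*a)/j (P(a, j) = -2 + (a + (-219*a + 71))/(j + (-2*2 + 4)) = -2 + (a + (71 - 219*a))/(j + (-4 + 4)) = -2 + (71 - 218*a)/(j + 0) = -2 + (71 - 218*a)/j)
R/P(56, -308) = -36305*(-308/(71 - 218*56 - 2*(-308))) = -36305*(-308/(71 - 12208 + 616)) = -36305/((-1/308*(-11521))) = -36305/11521/308 = -36305*308/11521 = -11181940/11521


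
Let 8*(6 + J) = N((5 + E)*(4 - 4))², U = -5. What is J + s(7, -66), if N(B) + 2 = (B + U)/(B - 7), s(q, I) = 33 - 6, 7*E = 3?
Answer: 8313/392 ≈ 21.207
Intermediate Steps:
E = 3/7 (E = (⅐)*3 = 3/7 ≈ 0.42857)
s(q, I) = 27
N(B) = -2 + (-5 + B)/(-7 + B) (N(B) = -2 + (B - 5)/(B - 7) = -2 + (-5 + B)/(-7 + B))
J = -2271/392 (J = -6 + ((9 - (5 + 3/7)*(4 - 4))/(-7 + (5 + 3/7)*(4 - 4)))²/8 = -6 + ((9 - 38*0/7)/(-7 + (38/7)*0))²/8 = -6 + ((9 - 1*0)/(-7 + 0))²/8 = -6 + ((9 + 0)/(-7))²/8 = -6 + (-⅐*9)²/8 = -6 + (-9/7)²/8 = -6 + (⅛)*(81/49) = -6 + 81/392 = -2271/392 ≈ -5.7934)
J + s(7, -66) = -2271/392 + 27 = 8313/392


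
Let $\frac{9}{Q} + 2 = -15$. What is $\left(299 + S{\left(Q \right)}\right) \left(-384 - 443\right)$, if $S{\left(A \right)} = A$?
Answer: $- \frac{4196198}{17} \approx -2.4684 \cdot 10^{5}$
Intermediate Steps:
$Q = - \frac{9}{17}$ ($Q = \frac{9}{-2 - 15} = \frac{9}{-17} = 9 \left(- \frac{1}{17}\right) = - \frac{9}{17} \approx -0.52941$)
$\left(299 + S{\left(Q \right)}\right) \left(-384 - 443\right) = \left(299 - \frac{9}{17}\right) \left(-384 - 443\right) = \frac{5074}{17} \left(-827\right) = - \frac{4196198}{17}$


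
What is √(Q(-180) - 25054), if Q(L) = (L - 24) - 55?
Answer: I*√25313 ≈ 159.1*I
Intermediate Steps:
Q(L) = -79 + L (Q(L) = (-24 + L) - 55 = -79 + L)
√(Q(-180) - 25054) = √((-79 - 180) - 25054) = √(-259 - 25054) = √(-25313) = I*√25313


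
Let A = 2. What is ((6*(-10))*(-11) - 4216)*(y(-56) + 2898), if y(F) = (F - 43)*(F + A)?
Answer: -29315664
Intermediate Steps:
y(F) = (-43 + F)*(2 + F) (y(F) = (F - 43)*(F + 2) = (-43 + F)*(2 + F))
((6*(-10))*(-11) - 4216)*(y(-56) + 2898) = ((6*(-10))*(-11) - 4216)*((-86 + (-56)² - 41*(-56)) + 2898) = (-60*(-11) - 4216)*((-86 + 3136 + 2296) + 2898) = (660 - 4216)*(5346 + 2898) = -3556*8244 = -29315664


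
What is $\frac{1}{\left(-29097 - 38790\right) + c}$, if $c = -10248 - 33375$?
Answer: $- \frac{1}{111510} \approx -8.9678 \cdot 10^{-6}$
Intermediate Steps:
$c = -43623$
$\frac{1}{\left(-29097 - 38790\right) + c} = \frac{1}{\left(-29097 - 38790\right) - 43623} = \frac{1}{-67887 - 43623} = \frac{1}{-111510} = - \frac{1}{111510}$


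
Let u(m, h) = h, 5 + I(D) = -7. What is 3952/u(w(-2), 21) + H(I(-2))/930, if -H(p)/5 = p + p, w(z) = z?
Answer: 122596/651 ≈ 188.32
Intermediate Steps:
I(D) = -12 (I(D) = -5 - 7 = -12)
H(p) = -10*p (H(p) = -5*(p + p) = -10*p)
3952/u(w(-2), 21) + H(I(-2))/930 = 3952/21 - 10*(-12)/930 = 3952*(1/21) + 120*(1/930) = 3952/21 + 4/31 = 122596/651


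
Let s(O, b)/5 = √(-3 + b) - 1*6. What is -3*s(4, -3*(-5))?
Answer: 90 - 30*√3 ≈ 38.038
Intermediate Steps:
s(O, b) = -30 + 5*√(-3 + b) (s(O, b) = 5*(√(-3 + b) - 1*6) = 5*(√(-3 + b) - 6) = 5*(-6 + √(-3 + b)) = -30 + 5*√(-3 + b))
-3*s(4, -3*(-5)) = -3*(-30 + 5*√(-3 - 3*(-5))) = -3*(-30 + 5*√(-3 + 15)) = -3*(-30 + 5*√12) = -3*(-30 + 5*(2*√3)) = -3*(-30 + 10*√3) = 90 - 30*√3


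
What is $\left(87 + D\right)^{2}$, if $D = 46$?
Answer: $17689$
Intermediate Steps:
$\left(87 + D\right)^{2} = \left(87 + 46\right)^{2} = 133^{2} = 17689$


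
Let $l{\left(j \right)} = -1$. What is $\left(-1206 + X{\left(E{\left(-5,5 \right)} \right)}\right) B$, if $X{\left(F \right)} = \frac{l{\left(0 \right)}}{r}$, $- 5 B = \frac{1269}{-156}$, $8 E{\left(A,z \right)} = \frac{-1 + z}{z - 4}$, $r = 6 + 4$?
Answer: $- \frac{5101803}{2600} \approx -1962.2$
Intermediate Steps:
$r = 10$
$E{\left(A,z \right)} = \frac{-1 + z}{8 \left(-4 + z\right)}$ ($E{\left(A,z \right)} = \frac{\left(-1 + z\right) \frac{1}{z - 4}}{8} = \frac{\left(-1 + z\right) \frac{1}{-4 + z}}{8} = \frac{\frac{1}{-4 + z} \left(-1 + z\right)}{8} = \frac{-1 + z}{8 \left(-4 + z\right)}$)
$B = \frac{423}{260}$ ($B = - \frac{1269 \frac{1}{-156}}{5} = - \frac{1269 \left(- \frac{1}{156}\right)}{5} = \left(- \frac{1}{5}\right) \left(- \frac{423}{52}\right) = \frac{423}{260} \approx 1.6269$)
$X{\left(F \right)} = - \frac{1}{10}$
$\left(-1206 + X{\left(E{\left(-5,5 \right)} \right)}\right) B = \left(-1206 - \frac{1}{10}\right) \frac{423}{260} = \left(- \frac{12061}{10}\right) \frac{423}{260} = - \frac{5101803}{2600}$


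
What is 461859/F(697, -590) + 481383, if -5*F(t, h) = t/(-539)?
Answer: 1580233956/697 ≈ 2.2672e+6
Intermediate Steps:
F(t, h) = t/2695 (F(t, h) = -t/(5*(-539)) = -t*(-1)/(5*539) = -(-1)*t/2695 = t/2695)
461859/F(697, -590) + 481383 = 461859/(((1/2695)*697)) + 481383 = 461859/(697/2695) + 481383 = 461859*(2695/697) + 481383 = 1244710005/697 + 481383 = 1580233956/697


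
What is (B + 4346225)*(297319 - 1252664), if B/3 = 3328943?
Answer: -13693011473630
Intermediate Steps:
B = 9986829 (B = 3*3328943 = 9986829)
(B + 4346225)*(297319 - 1252664) = (9986829 + 4346225)*(297319 - 1252664) = 14333054*(-955345) = -13693011473630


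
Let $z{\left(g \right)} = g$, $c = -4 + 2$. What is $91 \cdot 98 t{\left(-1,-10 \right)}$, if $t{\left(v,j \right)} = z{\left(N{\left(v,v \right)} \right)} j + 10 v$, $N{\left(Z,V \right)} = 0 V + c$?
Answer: $89180$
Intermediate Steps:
$c = -2$
$N{\left(Z,V \right)} = -2$ ($N{\left(Z,V \right)} = 0 V - 2 = 0 - 2 = -2$)
$t{\left(v,j \right)} = - 2 j + 10 v$
$91 \cdot 98 t{\left(-1,-10 \right)} = 91 \cdot 98 \left(\left(-2\right) \left(-10\right) + 10 \left(-1\right)\right) = 8918 \left(20 - 10\right) = 8918 \cdot 10 = 89180$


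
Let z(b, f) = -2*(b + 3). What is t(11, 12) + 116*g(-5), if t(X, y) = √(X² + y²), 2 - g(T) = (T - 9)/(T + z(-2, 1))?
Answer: √265 ≈ 16.279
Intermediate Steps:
z(b, f) = -6 - 2*b (z(b, f) = -2*(3 + b) = -6 - 2*b)
g(T) = 2 - (-9 + T)/(-2 + T) (g(T) = 2 - (T - 9)/(T + (-6 - 2*(-2))) = 2 - (-9 + T)/(T + (-6 + 4)) = 2 - (-9 + T)/(T - 2) = 2 - (-9 + T)/(-2 + T))
t(11, 12) + 116*g(-5) = √(11² + 12²) + 116*((5 - 5)/(-2 - 5)) = √(121 + 144) + 116*(0/(-7)) = √265 + 116*(-⅐*0) = √265 + 116*0 = √265 + 0 = √265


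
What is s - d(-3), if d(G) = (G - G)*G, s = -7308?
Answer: -7308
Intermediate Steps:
d(G) = 0 (d(G) = 0*G = 0)
s - d(-3) = -7308 - 1*0 = -7308 + 0 = -7308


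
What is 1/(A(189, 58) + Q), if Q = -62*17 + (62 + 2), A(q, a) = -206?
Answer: -1/1196 ≈ -0.00083612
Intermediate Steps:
Q = -990 (Q = -1054 + 64 = -990)
1/(A(189, 58) + Q) = 1/(-206 - 990) = 1/(-1196) = -1/1196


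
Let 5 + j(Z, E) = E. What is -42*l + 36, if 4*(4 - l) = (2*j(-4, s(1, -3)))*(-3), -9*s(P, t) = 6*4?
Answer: 351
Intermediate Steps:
s(P, t) = -8/3 (s(P, t) = -2*4/3 = -⅑*24 = -8/3)
j(Z, E) = -5 + E
l = -15/2 (l = 4 - 2*(-5 - 8/3)*(-3)/4 = 4 - 2*(-23/3)*(-3)/4 = 4 - (-23)*(-3)/6 = 4 - ¼*46 = 4 - 23/2 = -15/2 ≈ -7.5000)
-42*l + 36 = -42*(-15/2) + 36 = 315 + 36 = 351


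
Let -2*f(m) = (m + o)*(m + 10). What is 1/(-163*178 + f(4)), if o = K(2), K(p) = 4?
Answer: -1/29070 ≈ -3.4400e-5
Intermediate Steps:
o = 4
f(m) = -(4 + m)*(10 + m)/2 (f(m) = -(m + 4)*(m + 10)/2 = -(4 + m)*(10 + m)/2)
1/(-163*178 + f(4)) = 1/(-163*178 + (-20 - 7*4 - ½*4²)) = 1/(-29014 + (-20 - 28 - ½*16)) = 1/(-29014 + (-20 - 28 - 8)) = 1/(-29014 - 56) = 1/(-29070) = -1/29070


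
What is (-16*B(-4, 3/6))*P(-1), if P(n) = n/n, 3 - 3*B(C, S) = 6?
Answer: 16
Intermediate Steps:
B(C, S) = -1 (B(C, S) = 1 - ⅓*6 = 1 - 2 = -1)
P(n) = 1
(-16*B(-4, 3/6))*P(-1) = -16*(-1)*1 = 16*1 = 16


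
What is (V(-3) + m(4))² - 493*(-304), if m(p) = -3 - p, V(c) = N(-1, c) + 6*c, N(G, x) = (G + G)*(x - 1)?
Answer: 150161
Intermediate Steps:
N(G, x) = 2*G*(-1 + x) (N(G, x) = (2*G)*(-1 + x) = 2*G*(-1 + x))
V(c) = 2 + 4*c (V(c) = 2*(-1)*(-1 + c) + 6*c = (2 - 2*c) + 6*c = 2 + 4*c)
(V(-3) + m(4))² - 493*(-304) = ((2 + 4*(-3)) + (-3 - 1*4))² - 493*(-304) = ((2 - 12) + (-3 - 4))² + 149872 = (-10 - 7)² + 149872 = (-17)² + 149872 = 289 + 149872 = 150161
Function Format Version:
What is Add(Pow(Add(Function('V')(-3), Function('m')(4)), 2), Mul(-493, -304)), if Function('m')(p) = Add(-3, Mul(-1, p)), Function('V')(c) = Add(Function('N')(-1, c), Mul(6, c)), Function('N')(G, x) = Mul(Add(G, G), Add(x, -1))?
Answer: 150161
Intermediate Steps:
Function('N')(G, x) = Mul(2, G, Add(-1, x)) (Function('N')(G, x) = Mul(Mul(2, G), Add(-1, x)) = Mul(2, G, Add(-1, x)))
Function('V')(c) = Add(2, Mul(4, c)) (Function('V')(c) = Add(Mul(2, -1, Add(-1, c)), Mul(6, c)) = Add(Add(2, Mul(-2, c)), Mul(6, c)) = Add(2, Mul(4, c)))
Add(Pow(Add(Function('V')(-3), Function('m')(4)), 2), Mul(-493, -304)) = Add(Pow(Add(Add(2, Mul(4, -3)), Add(-3, Mul(-1, 4))), 2), Mul(-493, -304)) = Add(Pow(Add(Add(2, -12), Add(-3, -4)), 2), 149872) = Add(Pow(Add(-10, -7), 2), 149872) = Add(Pow(-17, 2), 149872) = Add(289, 149872) = 150161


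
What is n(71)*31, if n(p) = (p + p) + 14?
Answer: 4836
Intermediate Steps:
n(p) = 14 + 2*p (n(p) = 2*p + 14 = 14 + 2*p)
n(71)*31 = (14 + 2*71)*31 = (14 + 142)*31 = 156*31 = 4836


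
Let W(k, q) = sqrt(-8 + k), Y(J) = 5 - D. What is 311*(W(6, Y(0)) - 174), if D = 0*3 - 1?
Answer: -54114 + 311*I*sqrt(2) ≈ -54114.0 + 439.82*I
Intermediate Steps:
D = -1 (D = 0 - 1 = -1)
Y(J) = 6 (Y(J) = 5 - 1*(-1) = 5 + 1 = 6)
311*(W(6, Y(0)) - 174) = 311*(sqrt(-8 + 6) - 174) = 311*(sqrt(-2) - 174) = 311*(I*sqrt(2) - 174) = 311*(-174 + I*sqrt(2)) = -54114 + 311*I*sqrt(2)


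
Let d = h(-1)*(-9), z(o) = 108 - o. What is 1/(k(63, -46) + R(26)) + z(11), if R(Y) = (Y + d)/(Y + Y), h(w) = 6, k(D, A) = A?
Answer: 58672/605 ≈ 96.979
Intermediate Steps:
d = -54 (d = 6*(-9) = -54)
R(Y) = (-54 + Y)/(2*Y) (R(Y) = (Y - 54)/(Y + Y) = (-54 + Y)/((2*Y)) = (-54 + Y)*(1/(2*Y)) = (-54 + Y)/(2*Y))
1/(k(63, -46) + R(26)) + z(11) = 1/(-46 + (½)*(-54 + 26)/26) + (108 - 1*11) = 1/(-46 + (½)*(1/26)*(-28)) + (108 - 11) = 1/(-46 - 7/13) + 97 = 1/(-605/13) + 97 = -13/605 + 97 = 58672/605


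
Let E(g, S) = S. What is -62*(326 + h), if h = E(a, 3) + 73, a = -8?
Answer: -24924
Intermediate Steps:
h = 76 (h = 3 + 73 = 76)
-62*(326 + h) = -62*(326 + 76) = -62*402 = -24924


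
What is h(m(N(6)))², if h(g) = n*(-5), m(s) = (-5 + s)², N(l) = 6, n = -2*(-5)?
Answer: 2500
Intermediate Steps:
n = 10
h(g) = -50 (h(g) = 10*(-5) = -50)
h(m(N(6)))² = (-50)² = 2500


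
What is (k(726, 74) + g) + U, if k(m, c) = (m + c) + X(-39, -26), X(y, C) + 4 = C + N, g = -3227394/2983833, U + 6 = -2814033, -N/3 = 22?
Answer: -2798175013483/994611 ≈ -2.8133e+6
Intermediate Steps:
N = -66 (N = -3*22 = -66)
U = -2814039 (U = -6 - 2814033 = -2814039)
g = -1075798/994611 (g = -3227394*1/2983833 = -1075798/994611 ≈ -1.0816)
X(y, C) = -70 + C (X(y, C) = -4 + (C - 66) = -4 + (-66 + C) = -70 + C)
k(m, c) = -96 + c + m (k(m, c) = (m + c) + (-70 - 26) = (c + m) - 96 = -96 + c + m)
(k(726, 74) + g) + U = ((-96 + 74 + 726) - 1075798/994611) - 2814039 = (704 - 1075798/994611) - 2814039 = 699130346/994611 - 2814039 = -2798175013483/994611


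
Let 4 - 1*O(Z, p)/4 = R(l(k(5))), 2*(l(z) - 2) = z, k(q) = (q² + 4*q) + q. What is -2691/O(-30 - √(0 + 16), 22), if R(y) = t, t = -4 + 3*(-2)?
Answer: -2691/56 ≈ -48.054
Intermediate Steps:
k(q) = q² + 5*q
l(z) = 2 + z/2
t = -10 (t = -4 - 6 = -10)
R(y) = -10
O(Z, p) = 56 (O(Z, p) = 16 - 4*(-10) = 16 + 40 = 56)
-2691/O(-30 - √(0 + 16), 22) = -2691/56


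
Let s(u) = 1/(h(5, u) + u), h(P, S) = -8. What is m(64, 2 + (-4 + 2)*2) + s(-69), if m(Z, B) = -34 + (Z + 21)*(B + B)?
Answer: -28799/77 ≈ -374.01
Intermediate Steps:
m(Z, B) = -34 + 2*B*(21 + Z) (m(Z, B) = -34 + (21 + Z)*(2*B) = -34 + 2*B*(21 + Z))
s(u) = 1/(-8 + u)
m(64, 2 + (-4 + 2)*2) + s(-69) = (-34 + 42*(2 + (-4 + 2)*2) + 2*(2 + (-4 + 2)*2)*64) + 1/(-8 - 69) = (-34 + 42*(2 - 2*2) + 2*(2 - 2*2)*64) + 1/(-77) = (-34 + 42*(2 - 4) + 2*(2 - 4)*64) - 1/77 = (-34 + 42*(-2) + 2*(-2)*64) - 1/77 = (-34 - 84 - 256) - 1/77 = -374 - 1/77 = -28799/77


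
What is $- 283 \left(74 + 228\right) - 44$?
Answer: $-85510$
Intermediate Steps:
$- 283 \left(74 + 228\right) - 44 = \left(-283\right) 302 - 44 = -85466 - 44 = -85510$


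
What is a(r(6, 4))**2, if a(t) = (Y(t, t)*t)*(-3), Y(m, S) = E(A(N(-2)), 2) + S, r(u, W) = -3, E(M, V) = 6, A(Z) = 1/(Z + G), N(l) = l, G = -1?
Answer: 729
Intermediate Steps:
A(Z) = 1/(-1 + Z) (A(Z) = 1/(Z - 1) = 1/(-1 + Z))
Y(m, S) = 6 + S
a(t) = -3*t*(6 + t) (a(t) = ((6 + t)*t)*(-3) = (t*(6 + t))*(-3) = -3*t*(6 + t))
a(r(6, 4))**2 = (-3*(-3)*(6 - 3))**2 = (-3*(-3)*3)**2 = 27**2 = 729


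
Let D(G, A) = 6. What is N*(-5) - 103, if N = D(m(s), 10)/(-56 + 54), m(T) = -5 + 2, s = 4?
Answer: -88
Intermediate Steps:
m(T) = -3
N = -3 (N = 6/(-56 + 54) = 6/(-2) = 6*(-½) = -3)
N*(-5) - 103 = -3*(-5) - 103 = 15 - 103 = -88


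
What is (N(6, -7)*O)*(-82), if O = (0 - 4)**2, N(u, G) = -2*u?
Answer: 15744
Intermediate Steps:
O = 16 (O = (-4)**2 = 16)
(N(6, -7)*O)*(-82) = (-2*6*16)*(-82) = -12*16*(-82) = -192*(-82) = 15744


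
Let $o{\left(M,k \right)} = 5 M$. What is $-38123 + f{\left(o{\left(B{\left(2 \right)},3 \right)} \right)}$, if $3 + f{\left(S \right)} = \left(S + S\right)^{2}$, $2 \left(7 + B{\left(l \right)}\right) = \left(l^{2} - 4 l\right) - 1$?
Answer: $-29101$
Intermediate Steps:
$B{\left(l \right)} = - \frac{15}{2} + \frac{l^{2}}{2} - 2 l$ ($B{\left(l \right)} = -7 + \frac{\left(l^{2} - 4 l\right) - 1}{2} = -7 + \frac{-1 + l^{2} - 4 l}{2} = -7 - \left(\frac{1}{2} + 2 l - \frac{l^{2}}{2}\right) = - \frac{15}{2} + \frac{l^{2}}{2} - 2 l$)
$f{\left(S \right)} = -3 + 4 S^{2}$ ($f{\left(S \right)} = -3 + \left(S + S\right)^{2} = -3 + \left(2 S\right)^{2} = -3 + 4 S^{2}$)
$-38123 + f{\left(o{\left(B{\left(2 \right)},3 \right)} \right)} = -38123 - \left(3 - 4 \left(5 \left(- \frac{15}{2} + \frac{2^{2}}{2} - 4\right)\right)^{2}\right) = -38123 - \left(3 - 4 \left(5 \left(- \frac{15}{2} + \frac{1}{2} \cdot 4 - 4\right)\right)^{2}\right) = -38123 - \left(3 - 4 \left(5 \left(- \frac{15}{2} + 2 - 4\right)\right)^{2}\right) = -38123 - \left(3 - 4 \left(5 \left(- \frac{19}{2}\right)\right)^{2}\right) = -38123 - \left(3 - 4 \left(- \frac{95}{2}\right)^{2}\right) = -38123 + \left(-3 + 4 \cdot \frac{9025}{4}\right) = -38123 + \left(-3 + 9025\right) = -38123 + 9022 = -29101$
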